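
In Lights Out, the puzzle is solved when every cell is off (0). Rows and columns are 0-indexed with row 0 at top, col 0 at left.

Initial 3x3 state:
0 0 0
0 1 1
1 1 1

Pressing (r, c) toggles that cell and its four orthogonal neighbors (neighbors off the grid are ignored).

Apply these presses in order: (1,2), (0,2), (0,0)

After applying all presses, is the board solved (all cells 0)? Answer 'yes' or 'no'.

Answer: no

Derivation:
After press 1 at (1,2):
0 0 1
0 0 0
1 1 0

After press 2 at (0,2):
0 1 0
0 0 1
1 1 0

After press 3 at (0,0):
1 0 0
1 0 1
1 1 0

Lights still on: 5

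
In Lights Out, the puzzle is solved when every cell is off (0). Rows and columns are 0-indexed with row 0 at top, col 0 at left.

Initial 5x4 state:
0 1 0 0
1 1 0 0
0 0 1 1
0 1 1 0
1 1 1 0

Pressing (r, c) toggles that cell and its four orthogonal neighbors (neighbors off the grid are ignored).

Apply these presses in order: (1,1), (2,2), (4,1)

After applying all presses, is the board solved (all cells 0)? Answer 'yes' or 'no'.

Answer: yes

Derivation:
After press 1 at (1,1):
0 0 0 0
0 0 1 0
0 1 1 1
0 1 1 0
1 1 1 0

After press 2 at (2,2):
0 0 0 0
0 0 0 0
0 0 0 0
0 1 0 0
1 1 1 0

After press 3 at (4,1):
0 0 0 0
0 0 0 0
0 0 0 0
0 0 0 0
0 0 0 0

Lights still on: 0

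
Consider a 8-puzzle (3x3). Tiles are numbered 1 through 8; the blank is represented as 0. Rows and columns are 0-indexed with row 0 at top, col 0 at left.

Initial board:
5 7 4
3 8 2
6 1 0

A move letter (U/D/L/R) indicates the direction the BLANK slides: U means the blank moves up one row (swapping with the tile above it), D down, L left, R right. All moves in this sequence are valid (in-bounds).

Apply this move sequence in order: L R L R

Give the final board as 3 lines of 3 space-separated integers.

Answer: 5 7 4
3 8 2
6 1 0

Derivation:
After move 1 (L):
5 7 4
3 8 2
6 0 1

After move 2 (R):
5 7 4
3 8 2
6 1 0

After move 3 (L):
5 7 4
3 8 2
6 0 1

After move 4 (R):
5 7 4
3 8 2
6 1 0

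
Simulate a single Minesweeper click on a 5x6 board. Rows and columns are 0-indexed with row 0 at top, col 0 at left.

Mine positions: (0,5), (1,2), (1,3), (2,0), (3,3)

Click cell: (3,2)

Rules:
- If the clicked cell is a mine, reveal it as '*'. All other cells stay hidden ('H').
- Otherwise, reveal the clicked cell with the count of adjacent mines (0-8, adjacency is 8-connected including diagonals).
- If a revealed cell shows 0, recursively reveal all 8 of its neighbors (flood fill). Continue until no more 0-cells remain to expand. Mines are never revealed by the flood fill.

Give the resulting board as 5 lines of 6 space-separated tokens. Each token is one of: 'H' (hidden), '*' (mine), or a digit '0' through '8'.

H H H H H H
H H H H H H
H H H H H H
H H 1 H H H
H H H H H H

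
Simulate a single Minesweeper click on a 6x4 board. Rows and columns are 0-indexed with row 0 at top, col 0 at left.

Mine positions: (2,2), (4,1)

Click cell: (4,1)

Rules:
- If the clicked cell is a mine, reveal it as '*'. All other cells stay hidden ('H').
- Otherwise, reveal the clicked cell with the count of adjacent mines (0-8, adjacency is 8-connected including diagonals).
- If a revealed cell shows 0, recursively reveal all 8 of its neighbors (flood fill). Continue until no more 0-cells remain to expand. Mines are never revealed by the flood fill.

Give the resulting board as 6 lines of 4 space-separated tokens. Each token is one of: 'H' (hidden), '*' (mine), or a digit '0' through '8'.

H H H H
H H H H
H H H H
H H H H
H * H H
H H H H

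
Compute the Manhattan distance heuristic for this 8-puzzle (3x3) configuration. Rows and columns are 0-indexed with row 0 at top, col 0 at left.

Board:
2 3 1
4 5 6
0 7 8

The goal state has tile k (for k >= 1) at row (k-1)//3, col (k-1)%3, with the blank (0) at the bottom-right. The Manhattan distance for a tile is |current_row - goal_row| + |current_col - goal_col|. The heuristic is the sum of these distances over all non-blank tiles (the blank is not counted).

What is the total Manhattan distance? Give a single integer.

Tile 2: (0,0)->(0,1) = 1
Tile 3: (0,1)->(0,2) = 1
Tile 1: (0,2)->(0,0) = 2
Tile 4: (1,0)->(1,0) = 0
Tile 5: (1,1)->(1,1) = 0
Tile 6: (1,2)->(1,2) = 0
Tile 7: (2,1)->(2,0) = 1
Tile 8: (2,2)->(2,1) = 1
Sum: 1 + 1 + 2 + 0 + 0 + 0 + 1 + 1 = 6

Answer: 6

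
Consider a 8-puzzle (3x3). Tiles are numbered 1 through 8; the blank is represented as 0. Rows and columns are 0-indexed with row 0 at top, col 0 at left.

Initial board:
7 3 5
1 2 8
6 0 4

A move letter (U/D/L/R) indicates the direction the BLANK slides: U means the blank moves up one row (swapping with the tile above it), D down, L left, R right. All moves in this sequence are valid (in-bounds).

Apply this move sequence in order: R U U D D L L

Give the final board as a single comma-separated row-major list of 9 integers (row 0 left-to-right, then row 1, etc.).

After move 1 (R):
7 3 5
1 2 8
6 4 0

After move 2 (U):
7 3 5
1 2 0
6 4 8

After move 3 (U):
7 3 0
1 2 5
6 4 8

After move 4 (D):
7 3 5
1 2 0
6 4 8

After move 5 (D):
7 3 5
1 2 8
6 4 0

After move 6 (L):
7 3 5
1 2 8
6 0 4

After move 7 (L):
7 3 5
1 2 8
0 6 4

Answer: 7, 3, 5, 1, 2, 8, 0, 6, 4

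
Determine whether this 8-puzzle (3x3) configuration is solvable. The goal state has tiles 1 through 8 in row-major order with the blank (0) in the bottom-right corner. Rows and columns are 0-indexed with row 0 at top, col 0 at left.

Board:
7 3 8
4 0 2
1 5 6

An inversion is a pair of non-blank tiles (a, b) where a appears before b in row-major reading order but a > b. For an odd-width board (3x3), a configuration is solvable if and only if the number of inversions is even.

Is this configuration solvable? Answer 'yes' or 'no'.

Answer: yes

Derivation:
Inversions (pairs i<j in row-major order where tile[i] > tile[j] > 0): 16
16 is even, so the puzzle is solvable.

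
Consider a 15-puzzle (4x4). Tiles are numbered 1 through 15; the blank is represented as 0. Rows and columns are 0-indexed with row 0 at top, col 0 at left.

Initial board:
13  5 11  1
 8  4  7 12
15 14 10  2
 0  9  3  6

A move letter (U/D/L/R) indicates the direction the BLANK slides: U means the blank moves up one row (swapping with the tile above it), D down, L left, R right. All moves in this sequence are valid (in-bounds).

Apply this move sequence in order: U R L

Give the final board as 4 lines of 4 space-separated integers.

After move 1 (U):
13  5 11  1
 8  4  7 12
 0 14 10  2
15  9  3  6

After move 2 (R):
13  5 11  1
 8  4  7 12
14  0 10  2
15  9  3  6

After move 3 (L):
13  5 11  1
 8  4  7 12
 0 14 10  2
15  9  3  6

Answer: 13  5 11  1
 8  4  7 12
 0 14 10  2
15  9  3  6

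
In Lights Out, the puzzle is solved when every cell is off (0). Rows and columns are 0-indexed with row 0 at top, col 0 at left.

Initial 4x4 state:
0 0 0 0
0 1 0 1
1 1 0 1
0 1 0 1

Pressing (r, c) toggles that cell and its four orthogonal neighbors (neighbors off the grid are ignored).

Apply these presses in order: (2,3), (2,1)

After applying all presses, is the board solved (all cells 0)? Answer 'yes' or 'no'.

Answer: yes

Derivation:
After press 1 at (2,3):
0 0 0 0
0 1 0 0
1 1 1 0
0 1 0 0

After press 2 at (2,1):
0 0 0 0
0 0 0 0
0 0 0 0
0 0 0 0

Lights still on: 0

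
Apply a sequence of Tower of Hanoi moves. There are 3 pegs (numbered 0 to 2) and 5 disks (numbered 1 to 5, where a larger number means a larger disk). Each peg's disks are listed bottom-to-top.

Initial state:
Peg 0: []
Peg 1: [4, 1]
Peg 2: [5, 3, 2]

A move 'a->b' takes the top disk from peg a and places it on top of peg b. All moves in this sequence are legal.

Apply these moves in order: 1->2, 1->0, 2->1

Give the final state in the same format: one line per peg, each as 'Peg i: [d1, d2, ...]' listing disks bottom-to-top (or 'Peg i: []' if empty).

After move 1 (1->2):
Peg 0: []
Peg 1: [4]
Peg 2: [5, 3, 2, 1]

After move 2 (1->0):
Peg 0: [4]
Peg 1: []
Peg 2: [5, 3, 2, 1]

After move 3 (2->1):
Peg 0: [4]
Peg 1: [1]
Peg 2: [5, 3, 2]

Answer: Peg 0: [4]
Peg 1: [1]
Peg 2: [5, 3, 2]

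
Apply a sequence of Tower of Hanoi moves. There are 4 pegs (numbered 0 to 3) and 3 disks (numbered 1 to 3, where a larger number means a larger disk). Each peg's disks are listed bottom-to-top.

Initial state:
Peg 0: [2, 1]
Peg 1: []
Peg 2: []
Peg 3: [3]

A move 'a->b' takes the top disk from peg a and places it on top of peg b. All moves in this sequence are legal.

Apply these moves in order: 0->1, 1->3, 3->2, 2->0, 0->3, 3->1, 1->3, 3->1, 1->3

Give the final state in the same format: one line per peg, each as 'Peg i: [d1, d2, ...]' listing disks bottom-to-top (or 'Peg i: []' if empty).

After move 1 (0->1):
Peg 0: [2]
Peg 1: [1]
Peg 2: []
Peg 3: [3]

After move 2 (1->3):
Peg 0: [2]
Peg 1: []
Peg 2: []
Peg 3: [3, 1]

After move 3 (3->2):
Peg 0: [2]
Peg 1: []
Peg 2: [1]
Peg 3: [3]

After move 4 (2->0):
Peg 0: [2, 1]
Peg 1: []
Peg 2: []
Peg 3: [3]

After move 5 (0->3):
Peg 0: [2]
Peg 1: []
Peg 2: []
Peg 3: [3, 1]

After move 6 (3->1):
Peg 0: [2]
Peg 1: [1]
Peg 2: []
Peg 3: [3]

After move 7 (1->3):
Peg 0: [2]
Peg 1: []
Peg 2: []
Peg 3: [3, 1]

After move 8 (3->1):
Peg 0: [2]
Peg 1: [1]
Peg 2: []
Peg 3: [3]

After move 9 (1->3):
Peg 0: [2]
Peg 1: []
Peg 2: []
Peg 3: [3, 1]

Answer: Peg 0: [2]
Peg 1: []
Peg 2: []
Peg 3: [3, 1]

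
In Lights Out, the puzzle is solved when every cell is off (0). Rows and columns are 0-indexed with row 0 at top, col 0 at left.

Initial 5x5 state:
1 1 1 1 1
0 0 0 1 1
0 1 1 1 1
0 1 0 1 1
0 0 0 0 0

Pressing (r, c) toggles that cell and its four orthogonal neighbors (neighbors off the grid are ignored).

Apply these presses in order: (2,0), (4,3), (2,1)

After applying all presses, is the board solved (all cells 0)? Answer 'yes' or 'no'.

After press 1 at (2,0):
1 1 1 1 1
1 0 0 1 1
1 0 1 1 1
1 1 0 1 1
0 0 0 0 0

After press 2 at (4,3):
1 1 1 1 1
1 0 0 1 1
1 0 1 1 1
1 1 0 0 1
0 0 1 1 1

After press 3 at (2,1):
1 1 1 1 1
1 1 0 1 1
0 1 0 1 1
1 0 0 0 1
0 0 1 1 1

Lights still on: 17

Answer: no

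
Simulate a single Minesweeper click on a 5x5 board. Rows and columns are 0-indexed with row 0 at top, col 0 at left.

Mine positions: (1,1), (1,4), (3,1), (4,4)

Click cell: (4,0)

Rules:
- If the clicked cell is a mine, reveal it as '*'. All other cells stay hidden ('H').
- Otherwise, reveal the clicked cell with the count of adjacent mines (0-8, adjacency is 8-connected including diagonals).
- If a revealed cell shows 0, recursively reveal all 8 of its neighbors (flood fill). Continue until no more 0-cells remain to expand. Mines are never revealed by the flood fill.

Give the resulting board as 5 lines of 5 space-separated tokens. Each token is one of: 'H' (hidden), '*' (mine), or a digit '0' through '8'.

H H H H H
H H H H H
H H H H H
H H H H H
1 H H H H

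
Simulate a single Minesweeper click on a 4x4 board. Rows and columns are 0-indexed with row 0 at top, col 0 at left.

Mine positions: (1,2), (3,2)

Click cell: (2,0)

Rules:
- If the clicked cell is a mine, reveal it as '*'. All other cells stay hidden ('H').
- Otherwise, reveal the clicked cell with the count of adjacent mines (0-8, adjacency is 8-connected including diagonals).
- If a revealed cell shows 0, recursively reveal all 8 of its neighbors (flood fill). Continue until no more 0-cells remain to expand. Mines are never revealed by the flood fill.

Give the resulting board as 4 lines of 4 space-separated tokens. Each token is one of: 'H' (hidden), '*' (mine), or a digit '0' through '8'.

0 1 H H
0 1 H H
0 2 H H
0 1 H H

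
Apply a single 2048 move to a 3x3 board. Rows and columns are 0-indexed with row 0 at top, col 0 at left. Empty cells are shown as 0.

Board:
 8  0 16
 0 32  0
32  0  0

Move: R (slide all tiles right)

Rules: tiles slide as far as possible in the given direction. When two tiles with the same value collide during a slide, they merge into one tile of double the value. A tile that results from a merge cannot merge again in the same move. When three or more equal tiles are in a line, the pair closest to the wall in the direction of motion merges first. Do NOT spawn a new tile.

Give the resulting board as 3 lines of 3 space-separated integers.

Answer:  0  8 16
 0  0 32
 0  0 32

Derivation:
Slide right:
row 0: [8, 0, 16] -> [0, 8, 16]
row 1: [0, 32, 0] -> [0, 0, 32]
row 2: [32, 0, 0] -> [0, 0, 32]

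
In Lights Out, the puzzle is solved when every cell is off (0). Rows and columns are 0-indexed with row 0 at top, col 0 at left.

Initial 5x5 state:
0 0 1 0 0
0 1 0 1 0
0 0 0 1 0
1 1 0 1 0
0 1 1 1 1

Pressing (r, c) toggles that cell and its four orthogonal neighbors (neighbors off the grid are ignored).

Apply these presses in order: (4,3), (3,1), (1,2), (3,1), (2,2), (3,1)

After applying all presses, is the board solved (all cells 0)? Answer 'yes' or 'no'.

After press 1 at (4,3):
0 0 1 0 0
0 1 0 1 0
0 0 0 1 0
1 1 0 0 0
0 1 0 0 0

After press 2 at (3,1):
0 0 1 0 0
0 1 0 1 0
0 1 0 1 0
0 0 1 0 0
0 0 0 0 0

After press 3 at (1,2):
0 0 0 0 0
0 0 1 0 0
0 1 1 1 0
0 0 1 0 0
0 0 0 0 0

After press 4 at (3,1):
0 0 0 0 0
0 0 1 0 0
0 0 1 1 0
1 1 0 0 0
0 1 0 0 0

After press 5 at (2,2):
0 0 0 0 0
0 0 0 0 0
0 1 0 0 0
1 1 1 0 0
0 1 0 0 0

After press 6 at (3,1):
0 0 0 0 0
0 0 0 0 0
0 0 0 0 0
0 0 0 0 0
0 0 0 0 0

Lights still on: 0

Answer: yes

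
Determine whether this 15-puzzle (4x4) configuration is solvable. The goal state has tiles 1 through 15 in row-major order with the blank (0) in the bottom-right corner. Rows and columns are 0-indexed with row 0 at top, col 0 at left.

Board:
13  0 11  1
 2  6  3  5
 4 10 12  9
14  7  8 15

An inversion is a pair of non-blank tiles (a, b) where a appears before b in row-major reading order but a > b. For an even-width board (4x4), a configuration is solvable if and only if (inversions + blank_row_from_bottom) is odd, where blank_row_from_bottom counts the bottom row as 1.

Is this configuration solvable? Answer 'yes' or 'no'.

Answer: no

Derivation:
Inversions: 36
Blank is in row 0 (0-indexed from top), which is row 4 counting from the bottom (bottom = 1).
36 + 4 = 40, which is even, so the puzzle is not solvable.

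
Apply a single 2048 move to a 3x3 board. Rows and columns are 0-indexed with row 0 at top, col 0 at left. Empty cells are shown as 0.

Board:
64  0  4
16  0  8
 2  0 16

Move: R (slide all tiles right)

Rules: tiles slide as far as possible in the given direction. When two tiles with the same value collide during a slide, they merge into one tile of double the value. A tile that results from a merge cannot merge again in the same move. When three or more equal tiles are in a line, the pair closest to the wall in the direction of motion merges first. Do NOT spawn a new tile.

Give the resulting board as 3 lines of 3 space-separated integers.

Slide right:
row 0: [64, 0, 4] -> [0, 64, 4]
row 1: [16, 0, 8] -> [0, 16, 8]
row 2: [2, 0, 16] -> [0, 2, 16]

Answer:  0 64  4
 0 16  8
 0  2 16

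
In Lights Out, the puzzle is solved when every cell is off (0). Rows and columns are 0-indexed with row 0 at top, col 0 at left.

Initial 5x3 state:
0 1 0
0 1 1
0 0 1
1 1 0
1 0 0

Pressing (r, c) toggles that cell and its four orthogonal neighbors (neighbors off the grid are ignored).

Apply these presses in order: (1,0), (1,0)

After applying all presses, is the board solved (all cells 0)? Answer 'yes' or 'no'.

After press 1 at (1,0):
1 1 0
1 0 1
1 0 1
1 1 0
1 0 0

After press 2 at (1,0):
0 1 0
0 1 1
0 0 1
1 1 0
1 0 0

Lights still on: 7

Answer: no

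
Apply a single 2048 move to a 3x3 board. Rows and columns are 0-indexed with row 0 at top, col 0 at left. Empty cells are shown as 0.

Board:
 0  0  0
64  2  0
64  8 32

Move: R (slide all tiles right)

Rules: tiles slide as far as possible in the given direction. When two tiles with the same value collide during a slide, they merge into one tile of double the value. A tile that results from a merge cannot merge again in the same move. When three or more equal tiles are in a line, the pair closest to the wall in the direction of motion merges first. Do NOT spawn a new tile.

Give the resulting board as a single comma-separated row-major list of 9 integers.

Answer: 0, 0, 0, 0, 64, 2, 64, 8, 32

Derivation:
Slide right:
row 0: [0, 0, 0] -> [0, 0, 0]
row 1: [64, 2, 0] -> [0, 64, 2]
row 2: [64, 8, 32] -> [64, 8, 32]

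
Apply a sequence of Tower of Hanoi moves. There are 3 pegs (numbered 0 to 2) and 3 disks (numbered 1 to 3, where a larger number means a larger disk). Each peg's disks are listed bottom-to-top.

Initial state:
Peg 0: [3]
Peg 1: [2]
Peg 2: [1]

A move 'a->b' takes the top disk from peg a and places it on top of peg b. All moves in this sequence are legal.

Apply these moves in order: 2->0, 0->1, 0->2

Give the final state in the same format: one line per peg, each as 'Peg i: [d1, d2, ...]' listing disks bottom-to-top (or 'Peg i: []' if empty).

After move 1 (2->0):
Peg 0: [3, 1]
Peg 1: [2]
Peg 2: []

After move 2 (0->1):
Peg 0: [3]
Peg 1: [2, 1]
Peg 2: []

After move 3 (0->2):
Peg 0: []
Peg 1: [2, 1]
Peg 2: [3]

Answer: Peg 0: []
Peg 1: [2, 1]
Peg 2: [3]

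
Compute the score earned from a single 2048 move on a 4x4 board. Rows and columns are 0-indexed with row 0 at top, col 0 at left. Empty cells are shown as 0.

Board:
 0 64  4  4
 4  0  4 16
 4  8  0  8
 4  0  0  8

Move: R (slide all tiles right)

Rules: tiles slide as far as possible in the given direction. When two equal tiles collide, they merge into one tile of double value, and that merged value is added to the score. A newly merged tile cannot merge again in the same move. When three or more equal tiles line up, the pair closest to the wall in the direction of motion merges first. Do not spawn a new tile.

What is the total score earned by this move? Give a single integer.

Answer: 32

Derivation:
Slide right:
row 0: [0, 64, 4, 4] -> [0, 0, 64, 8]  score +8 (running 8)
row 1: [4, 0, 4, 16] -> [0, 0, 8, 16]  score +8 (running 16)
row 2: [4, 8, 0, 8] -> [0, 0, 4, 16]  score +16 (running 32)
row 3: [4, 0, 0, 8] -> [0, 0, 4, 8]  score +0 (running 32)
Board after move:
 0  0 64  8
 0  0  8 16
 0  0  4 16
 0  0  4  8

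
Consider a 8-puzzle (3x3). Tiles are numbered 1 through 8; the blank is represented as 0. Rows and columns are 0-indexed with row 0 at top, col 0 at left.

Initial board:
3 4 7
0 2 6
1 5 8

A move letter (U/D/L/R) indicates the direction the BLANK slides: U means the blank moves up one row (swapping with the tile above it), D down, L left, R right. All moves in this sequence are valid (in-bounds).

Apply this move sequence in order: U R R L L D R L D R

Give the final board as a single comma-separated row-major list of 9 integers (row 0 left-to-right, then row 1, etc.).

After move 1 (U):
0 4 7
3 2 6
1 5 8

After move 2 (R):
4 0 7
3 2 6
1 5 8

After move 3 (R):
4 7 0
3 2 6
1 5 8

After move 4 (L):
4 0 7
3 2 6
1 5 8

After move 5 (L):
0 4 7
3 2 6
1 5 8

After move 6 (D):
3 4 7
0 2 6
1 5 8

After move 7 (R):
3 4 7
2 0 6
1 5 8

After move 8 (L):
3 4 7
0 2 6
1 5 8

After move 9 (D):
3 4 7
1 2 6
0 5 8

After move 10 (R):
3 4 7
1 2 6
5 0 8

Answer: 3, 4, 7, 1, 2, 6, 5, 0, 8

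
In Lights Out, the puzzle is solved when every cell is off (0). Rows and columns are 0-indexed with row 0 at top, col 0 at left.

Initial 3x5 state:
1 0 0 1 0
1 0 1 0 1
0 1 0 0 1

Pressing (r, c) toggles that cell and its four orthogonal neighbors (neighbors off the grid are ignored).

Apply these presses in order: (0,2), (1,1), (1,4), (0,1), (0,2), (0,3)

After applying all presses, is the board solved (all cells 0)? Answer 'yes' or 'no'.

After press 1 at (0,2):
1 1 1 0 0
1 0 0 0 1
0 1 0 0 1

After press 2 at (1,1):
1 0 1 0 0
0 1 1 0 1
0 0 0 0 1

After press 3 at (1,4):
1 0 1 0 1
0 1 1 1 0
0 0 0 0 0

After press 4 at (0,1):
0 1 0 0 1
0 0 1 1 0
0 0 0 0 0

After press 5 at (0,2):
0 0 1 1 1
0 0 0 1 0
0 0 0 0 0

After press 6 at (0,3):
0 0 0 0 0
0 0 0 0 0
0 0 0 0 0

Lights still on: 0

Answer: yes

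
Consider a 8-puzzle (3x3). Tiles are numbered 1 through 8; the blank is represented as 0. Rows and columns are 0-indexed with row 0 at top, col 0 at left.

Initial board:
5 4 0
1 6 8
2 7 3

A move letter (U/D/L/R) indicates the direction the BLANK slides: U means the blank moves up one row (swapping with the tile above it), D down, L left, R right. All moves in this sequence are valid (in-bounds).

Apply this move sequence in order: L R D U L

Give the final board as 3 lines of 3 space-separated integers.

After move 1 (L):
5 0 4
1 6 8
2 7 3

After move 2 (R):
5 4 0
1 6 8
2 7 3

After move 3 (D):
5 4 8
1 6 0
2 7 3

After move 4 (U):
5 4 0
1 6 8
2 7 3

After move 5 (L):
5 0 4
1 6 8
2 7 3

Answer: 5 0 4
1 6 8
2 7 3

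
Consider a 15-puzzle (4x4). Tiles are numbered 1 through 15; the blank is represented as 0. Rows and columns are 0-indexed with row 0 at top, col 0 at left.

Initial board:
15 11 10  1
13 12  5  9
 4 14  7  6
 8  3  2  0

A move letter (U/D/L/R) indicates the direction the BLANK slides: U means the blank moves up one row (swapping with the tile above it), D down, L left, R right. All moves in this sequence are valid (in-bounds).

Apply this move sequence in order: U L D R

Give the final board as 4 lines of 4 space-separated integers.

Answer: 15 11 10  1
13 12  5  9
 4 14  2  7
 8  3  6  0

Derivation:
After move 1 (U):
15 11 10  1
13 12  5  9
 4 14  7  0
 8  3  2  6

After move 2 (L):
15 11 10  1
13 12  5  9
 4 14  0  7
 8  3  2  6

After move 3 (D):
15 11 10  1
13 12  5  9
 4 14  2  7
 8  3  0  6

After move 4 (R):
15 11 10  1
13 12  5  9
 4 14  2  7
 8  3  6  0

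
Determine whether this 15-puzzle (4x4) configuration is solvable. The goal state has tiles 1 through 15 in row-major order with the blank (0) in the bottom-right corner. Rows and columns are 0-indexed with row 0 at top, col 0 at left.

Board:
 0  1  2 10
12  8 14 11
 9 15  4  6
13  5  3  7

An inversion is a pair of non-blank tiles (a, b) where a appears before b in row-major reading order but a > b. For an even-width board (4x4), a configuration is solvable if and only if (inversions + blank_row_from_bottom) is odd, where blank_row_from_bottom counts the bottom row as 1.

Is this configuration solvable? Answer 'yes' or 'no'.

Answer: no

Derivation:
Inversions: 52
Blank is in row 0 (0-indexed from top), which is row 4 counting from the bottom (bottom = 1).
52 + 4 = 56, which is even, so the puzzle is not solvable.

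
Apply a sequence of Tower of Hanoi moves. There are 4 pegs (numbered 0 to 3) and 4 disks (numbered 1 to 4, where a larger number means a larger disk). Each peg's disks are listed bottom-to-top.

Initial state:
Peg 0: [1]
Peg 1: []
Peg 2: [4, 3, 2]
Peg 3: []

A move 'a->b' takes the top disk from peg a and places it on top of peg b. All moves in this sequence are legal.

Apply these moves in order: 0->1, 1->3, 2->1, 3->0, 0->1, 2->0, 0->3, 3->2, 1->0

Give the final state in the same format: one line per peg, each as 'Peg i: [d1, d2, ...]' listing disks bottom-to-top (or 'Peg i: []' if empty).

After move 1 (0->1):
Peg 0: []
Peg 1: [1]
Peg 2: [4, 3, 2]
Peg 3: []

After move 2 (1->3):
Peg 0: []
Peg 1: []
Peg 2: [4, 3, 2]
Peg 3: [1]

After move 3 (2->1):
Peg 0: []
Peg 1: [2]
Peg 2: [4, 3]
Peg 3: [1]

After move 4 (3->0):
Peg 0: [1]
Peg 1: [2]
Peg 2: [4, 3]
Peg 3: []

After move 5 (0->1):
Peg 0: []
Peg 1: [2, 1]
Peg 2: [4, 3]
Peg 3: []

After move 6 (2->0):
Peg 0: [3]
Peg 1: [2, 1]
Peg 2: [4]
Peg 3: []

After move 7 (0->3):
Peg 0: []
Peg 1: [2, 1]
Peg 2: [4]
Peg 3: [3]

After move 8 (3->2):
Peg 0: []
Peg 1: [2, 1]
Peg 2: [4, 3]
Peg 3: []

After move 9 (1->0):
Peg 0: [1]
Peg 1: [2]
Peg 2: [4, 3]
Peg 3: []

Answer: Peg 0: [1]
Peg 1: [2]
Peg 2: [4, 3]
Peg 3: []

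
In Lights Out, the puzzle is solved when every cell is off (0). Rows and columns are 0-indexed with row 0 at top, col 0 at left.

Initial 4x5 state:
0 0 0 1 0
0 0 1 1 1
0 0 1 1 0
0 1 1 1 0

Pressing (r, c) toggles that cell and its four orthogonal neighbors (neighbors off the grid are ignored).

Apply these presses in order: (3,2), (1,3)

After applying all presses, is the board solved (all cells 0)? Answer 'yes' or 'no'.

After press 1 at (3,2):
0 0 0 1 0
0 0 1 1 1
0 0 0 1 0
0 0 0 0 0

After press 2 at (1,3):
0 0 0 0 0
0 0 0 0 0
0 0 0 0 0
0 0 0 0 0

Lights still on: 0

Answer: yes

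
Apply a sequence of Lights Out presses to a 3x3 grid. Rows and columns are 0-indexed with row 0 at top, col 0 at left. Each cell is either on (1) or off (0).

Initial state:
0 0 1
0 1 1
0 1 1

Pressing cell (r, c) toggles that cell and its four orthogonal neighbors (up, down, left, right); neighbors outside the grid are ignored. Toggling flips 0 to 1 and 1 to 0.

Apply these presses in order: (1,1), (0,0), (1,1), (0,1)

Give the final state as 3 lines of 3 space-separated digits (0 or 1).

Answer: 0 0 0
1 0 1
0 1 1

Derivation:
After press 1 at (1,1):
0 1 1
1 0 0
0 0 1

After press 2 at (0,0):
1 0 1
0 0 0
0 0 1

After press 3 at (1,1):
1 1 1
1 1 1
0 1 1

After press 4 at (0,1):
0 0 0
1 0 1
0 1 1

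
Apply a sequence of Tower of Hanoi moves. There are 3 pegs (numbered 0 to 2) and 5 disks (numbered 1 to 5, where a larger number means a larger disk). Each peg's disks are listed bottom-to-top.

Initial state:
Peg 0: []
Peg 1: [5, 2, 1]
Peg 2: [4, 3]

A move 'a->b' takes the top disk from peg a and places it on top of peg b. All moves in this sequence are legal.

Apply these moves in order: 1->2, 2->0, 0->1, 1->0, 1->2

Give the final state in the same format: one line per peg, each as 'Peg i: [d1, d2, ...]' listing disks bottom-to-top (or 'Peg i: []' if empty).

After move 1 (1->2):
Peg 0: []
Peg 1: [5, 2]
Peg 2: [4, 3, 1]

After move 2 (2->0):
Peg 0: [1]
Peg 1: [5, 2]
Peg 2: [4, 3]

After move 3 (0->1):
Peg 0: []
Peg 1: [5, 2, 1]
Peg 2: [4, 3]

After move 4 (1->0):
Peg 0: [1]
Peg 1: [5, 2]
Peg 2: [4, 3]

After move 5 (1->2):
Peg 0: [1]
Peg 1: [5]
Peg 2: [4, 3, 2]

Answer: Peg 0: [1]
Peg 1: [5]
Peg 2: [4, 3, 2]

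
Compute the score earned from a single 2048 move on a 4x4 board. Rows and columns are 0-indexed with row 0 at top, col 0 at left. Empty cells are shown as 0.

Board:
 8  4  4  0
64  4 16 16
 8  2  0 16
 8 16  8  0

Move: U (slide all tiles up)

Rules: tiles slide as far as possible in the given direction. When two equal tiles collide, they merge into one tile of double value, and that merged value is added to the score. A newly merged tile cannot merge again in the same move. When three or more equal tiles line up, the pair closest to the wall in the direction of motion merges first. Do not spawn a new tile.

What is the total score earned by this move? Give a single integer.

Answer: 56

Derivation:
Slide up:
col 0: [8, 64, 8, 8] -> [8, 64, 16, 0]  score +16 (running 16)
col 1: [4, 4, 2, 16] -> [8, 2, 16, 0]  score +8 (running 24)
col 2: [4, 16, 0, 8] -> [4, 16, 8, 0]  score +0 (running 24)
col 3: [0, 16, 16, 0] -> [32, 0, 0, 0]  score +32 (running 56)
Board after move:
 8  8  4 32
64  2 16  0
16 16  8  0
 0  0  0  0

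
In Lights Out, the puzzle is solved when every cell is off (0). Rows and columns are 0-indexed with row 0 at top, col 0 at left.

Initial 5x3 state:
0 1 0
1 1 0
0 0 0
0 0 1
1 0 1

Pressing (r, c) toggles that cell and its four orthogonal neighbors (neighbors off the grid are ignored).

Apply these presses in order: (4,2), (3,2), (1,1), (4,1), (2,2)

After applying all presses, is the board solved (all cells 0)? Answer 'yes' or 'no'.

Answer: yes

Derivation:
After press 1 at (4,2):
0 1 0
1 1 0
0 0 0
0 0 0
1 1 0

After press 2 at (3,2):
0 1 0
1 1 0
0 0 1
0 1 1
1 1 1

After press 3 at (1,1):
0 0 0
0 0 1
0 1 1
0 1 1
1 1 1

After press 4 at (4,1):
0 0 0
0 0 1
0 1 1
0 0 1
0 0 0

After press 5 at (2,2):
0 0 0
0 0 0
0 0 0
0 0 0
0 0 0

Lights still on: 0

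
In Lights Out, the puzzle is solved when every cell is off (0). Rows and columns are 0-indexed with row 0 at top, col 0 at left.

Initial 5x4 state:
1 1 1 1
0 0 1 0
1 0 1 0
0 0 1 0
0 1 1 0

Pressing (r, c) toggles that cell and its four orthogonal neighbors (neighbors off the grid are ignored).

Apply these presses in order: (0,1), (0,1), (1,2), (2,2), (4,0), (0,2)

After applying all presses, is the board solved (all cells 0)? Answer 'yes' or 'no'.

Answer: no

Derivation:
After press 1 at (0,1):
0 0 0 1
0 1 1 0
1 0 1 0
0 0 1 0
0 1 1 0

After press 2 at (0,1):
1 1 1 1
0 0 1 0
1 0 1 0
0 0 1 0
0 1 1 0

After press 3 at (1,2):
1 1 0 1
0 1 0 1
1 0 0 0
0 0 1 0
0 1 1 0

After press 4 at (2,2):
1 1 0 1
0 1 1 1
1 1 1 1
0 0 0 0
0 1 1 0

After press 5 at (4,0):
1 1 0 1
0 1 1 1
1 1 1 1
1 0 0 0
1 0 1 0

After press 6 at (0,2):
1 0 1 0
0 1 0 1
1 1 1 1
1 0 0 0
1 0 1 0

Lights still on: 11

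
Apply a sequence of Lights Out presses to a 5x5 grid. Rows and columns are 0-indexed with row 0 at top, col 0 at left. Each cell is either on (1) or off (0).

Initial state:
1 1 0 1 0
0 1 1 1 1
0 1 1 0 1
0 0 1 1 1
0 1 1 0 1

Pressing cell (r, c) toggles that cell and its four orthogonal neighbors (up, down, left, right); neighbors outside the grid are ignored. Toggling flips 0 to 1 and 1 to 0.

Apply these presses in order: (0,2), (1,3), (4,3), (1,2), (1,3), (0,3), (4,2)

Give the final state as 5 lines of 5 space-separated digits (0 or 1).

After press 1 at (0,2):
1 0 1 0 0
0 1 0 1 1
0 1 1 0 1
0 0 1 1 1
0 1 1 0 1

After press 2 at (1,3):
1 0 1 1 0
0 1 1 0 0
0 1 1 1 1
0 0 1 1 1
0 1 1 0 1

After press 3 at (4,3):
1 0 1 1 0
0 1 1 0 0
0 1 1 1 1
0 0 1 0 1
0 1 0 1 0

After press 4 at (1,2):
1 0 0 1 0
0 0 0 1 0
0 1 0 1 1
0 0 1 0 1
0 1 0 1 0

After press 5 at (1,3):
1 0 0 0 0
0 0 1 0 1
0 1 0 0 1
0 0 1 0 1
0 1 0 1 0

After press 6 at (0,3):
1 0 1 1 1
0 0 1 1 1
0 1 0 0 1
0 0 1 0 1
0 1 0 1 0

After press 7 at (4,2):
1 0 1 1 1
0 0 1 1 1
0 1 0 0 1
0 0 0 0 1
0 0 1 0 0

Answer: 1 0 1 1 1
0 0 1 1 1
0 1 0 0 1
0 0 0 0 1
0 0 1 0 0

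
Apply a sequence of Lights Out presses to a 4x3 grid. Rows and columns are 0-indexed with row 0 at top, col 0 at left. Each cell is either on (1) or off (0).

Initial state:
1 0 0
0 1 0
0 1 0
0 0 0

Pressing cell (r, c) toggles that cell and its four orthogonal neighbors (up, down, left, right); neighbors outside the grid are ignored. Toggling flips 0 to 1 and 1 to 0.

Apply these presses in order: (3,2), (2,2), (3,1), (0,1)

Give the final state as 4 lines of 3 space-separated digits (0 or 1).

Answer: 0 1 1
0 0 1
0 1 0
1 0 1

Derivation:
After press 1 at (3,2):
1 0 0
0 1 0
0 1 1
0 1 1

After press 2 at (2,2):
1 0 0
0 1 1
0 0 0
0 1 0

After press 3 at (3,1):
1 0 0
0 1 1
0 1 0
1 0 1

After press 4 at (0,1):
0 1 1
0 0 1
0 1 0
1 0 1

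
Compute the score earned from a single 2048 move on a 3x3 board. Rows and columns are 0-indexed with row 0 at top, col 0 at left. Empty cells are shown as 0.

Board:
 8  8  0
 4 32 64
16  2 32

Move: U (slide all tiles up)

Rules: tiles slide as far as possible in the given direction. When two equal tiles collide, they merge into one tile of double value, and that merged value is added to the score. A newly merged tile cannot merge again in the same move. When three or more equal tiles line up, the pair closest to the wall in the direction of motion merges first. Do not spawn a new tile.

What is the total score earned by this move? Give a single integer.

Slide up:
col 0: [8, 4, 16] -> [8, 4, 16]  score +0 (running 0)
col 1: [8, 32, 2] -> [8, 32, 2]  score +0 (running 0)
col 2: [0, 64, 32] -> [64, 32, 0]  score +0 (running 0)
Board after move:
 8  8 64
 4 32 32
16  2  0

Answer: 0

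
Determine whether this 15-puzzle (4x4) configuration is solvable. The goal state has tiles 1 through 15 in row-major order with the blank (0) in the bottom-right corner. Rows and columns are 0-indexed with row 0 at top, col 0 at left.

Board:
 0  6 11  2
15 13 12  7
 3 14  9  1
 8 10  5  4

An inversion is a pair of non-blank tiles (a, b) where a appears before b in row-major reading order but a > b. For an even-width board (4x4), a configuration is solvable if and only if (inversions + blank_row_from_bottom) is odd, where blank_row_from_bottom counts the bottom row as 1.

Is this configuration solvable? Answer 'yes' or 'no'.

Inversions: 63
Blank is in row 0 (0-indexed from top), which is row 4 counting from the bottom (bottom = 1).
63 + 4 = 67, which is odd, so the puzzle is solvable.

Answer: yes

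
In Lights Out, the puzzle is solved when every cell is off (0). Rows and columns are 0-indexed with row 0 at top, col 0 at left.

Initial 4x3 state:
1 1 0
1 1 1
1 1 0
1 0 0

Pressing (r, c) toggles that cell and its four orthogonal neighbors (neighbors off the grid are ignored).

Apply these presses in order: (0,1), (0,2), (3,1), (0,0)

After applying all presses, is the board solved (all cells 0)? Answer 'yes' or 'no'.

After press 1 at (0,1):
0 0 1
1 0 1
1 1 0
1 0 0

After press 2 at (0,2):
0 1 0
1 0 0
1 1 0
1 0 0

After press 3 at (3,1):
0 1 0
1 0 0
1 0 0
0 1 1

After press 4 at (0,0):
1 0 0
0 0 0
1 0 0
0 1 1

Lights still on: 4

Answer: no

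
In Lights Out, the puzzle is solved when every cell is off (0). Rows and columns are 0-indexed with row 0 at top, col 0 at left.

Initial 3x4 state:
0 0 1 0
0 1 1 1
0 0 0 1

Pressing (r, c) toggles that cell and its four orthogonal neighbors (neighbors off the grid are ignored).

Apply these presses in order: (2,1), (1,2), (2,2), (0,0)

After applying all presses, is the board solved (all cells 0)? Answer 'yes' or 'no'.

After press 1 at (2,1):
0 0 1 0
0 0 1 1
1 1 1 1

After press 2 at (1,2):
0 0 0 0
0 1 0 0
1 1 0 1

After press 3 at (2,2):
0 0 0 0
0 1 1 0
1 0 1 0

After press 4 at (0,0):
1 1 0 0
1 1 1 0
1 0 1 0

Lights still on: 7

Answer: no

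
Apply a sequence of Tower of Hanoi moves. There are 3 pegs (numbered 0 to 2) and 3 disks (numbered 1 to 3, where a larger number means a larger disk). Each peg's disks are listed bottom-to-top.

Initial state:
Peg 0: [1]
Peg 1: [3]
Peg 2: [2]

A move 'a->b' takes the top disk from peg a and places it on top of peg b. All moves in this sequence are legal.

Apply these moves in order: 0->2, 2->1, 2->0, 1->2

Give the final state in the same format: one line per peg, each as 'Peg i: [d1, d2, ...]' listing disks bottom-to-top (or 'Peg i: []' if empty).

After move 1 (0->2):
Peg 0: []
Peg 1: [3]
Peg 2: [2, 1]

After move 2 (2->1):
Peg 0: []
Peg 1: [3, 1]
Peg 2: [2]

After move 3 (2->0):
Peg 0: [2]
Peg 1: [3, 1]
Peg 2: []

After move 4 (1->2):
Peg 0: [2]
Peg 1: [3]
Peg 2: [1]

Answer: Peg 0: [2]
Peg 1: [3]
Peg 2: [1]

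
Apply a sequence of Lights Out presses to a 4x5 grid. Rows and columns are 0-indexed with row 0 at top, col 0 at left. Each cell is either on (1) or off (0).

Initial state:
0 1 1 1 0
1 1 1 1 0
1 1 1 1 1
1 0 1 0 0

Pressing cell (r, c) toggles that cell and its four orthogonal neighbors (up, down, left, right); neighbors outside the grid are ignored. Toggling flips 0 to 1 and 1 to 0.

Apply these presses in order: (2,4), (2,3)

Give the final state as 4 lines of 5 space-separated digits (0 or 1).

After press 1 at (2,4):
0 1 1 1 0
1 1 1 1 1
1 1 1 0 0
1 0 1 0 1

After press 2 at (2,3):
0 1 1 1 0
1 1 1 0 1
1 1 0 1 1
1 0 1 1 1

Answer: 0 1 1 1 0
1 1 1 0 1
1 1 0 1 1
1 0 1 1 1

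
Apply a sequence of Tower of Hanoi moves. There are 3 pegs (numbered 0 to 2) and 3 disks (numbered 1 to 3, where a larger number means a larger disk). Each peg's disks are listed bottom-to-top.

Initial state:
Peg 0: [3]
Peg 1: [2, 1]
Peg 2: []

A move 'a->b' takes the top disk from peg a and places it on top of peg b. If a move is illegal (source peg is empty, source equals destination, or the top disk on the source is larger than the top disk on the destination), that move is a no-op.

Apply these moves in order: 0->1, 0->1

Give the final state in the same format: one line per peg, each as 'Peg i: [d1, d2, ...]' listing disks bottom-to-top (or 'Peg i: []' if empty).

Answer: Peg 0: [3]
Peg 1: [2, 1]
Peg 2: []

Derivation:
After move 1 (0->1):
Peg 0: [3]
Peg 1: [2, 1]
Peg 2: []

After move 2 (0->1):
Peg 0: [3]
Peg 1: [2, 1]
Peg 2: []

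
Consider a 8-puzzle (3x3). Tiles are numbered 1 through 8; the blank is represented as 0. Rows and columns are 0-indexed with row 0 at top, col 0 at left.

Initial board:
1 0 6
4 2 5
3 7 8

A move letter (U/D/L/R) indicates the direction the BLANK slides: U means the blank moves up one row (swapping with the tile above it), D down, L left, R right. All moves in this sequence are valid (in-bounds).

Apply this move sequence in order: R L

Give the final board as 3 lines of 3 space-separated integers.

After move 1 (R):
1 6 0
4 2 5
3 7 8

After move 2 (L):
1 0 6
4 2 5
3 7 8

Answer: 1 0 6
4 2 5
3 7 8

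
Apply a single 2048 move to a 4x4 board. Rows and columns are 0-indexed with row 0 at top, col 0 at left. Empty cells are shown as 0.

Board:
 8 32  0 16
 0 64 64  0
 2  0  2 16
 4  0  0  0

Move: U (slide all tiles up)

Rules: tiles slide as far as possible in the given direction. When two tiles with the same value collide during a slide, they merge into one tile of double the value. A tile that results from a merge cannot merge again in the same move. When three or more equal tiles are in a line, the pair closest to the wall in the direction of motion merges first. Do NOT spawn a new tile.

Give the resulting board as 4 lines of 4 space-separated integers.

Answer:  8 32 64 32
 2 64  2  0
 4  0  0  0
 0  0  0  0

Derivation:
Slide up:
col 0: [8, 0, 2, 4] -> [8, 2, 4, 0]
col 1: [32, 64, 0, 0] -> [32, 64, 0, 0]
col 2: [0, 64, 2, 0] -> [64, 2, 0, 0]
col 3: [16, 0, 16, 0] -> [32, 0, 0, 0]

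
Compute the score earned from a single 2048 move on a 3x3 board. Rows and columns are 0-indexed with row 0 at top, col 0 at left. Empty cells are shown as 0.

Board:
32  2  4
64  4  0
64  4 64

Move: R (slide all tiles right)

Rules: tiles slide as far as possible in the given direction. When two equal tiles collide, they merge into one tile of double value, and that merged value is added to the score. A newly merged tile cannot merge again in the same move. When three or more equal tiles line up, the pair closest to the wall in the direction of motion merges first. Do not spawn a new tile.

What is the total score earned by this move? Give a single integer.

Answer: 0

Derivation:
Slide right:
row 0: [32, 2, 4] -> [32, 2, 4]  score +0 (running 0)
row 1: [64, 4, 0] -> [0, 64, 4]  score +0 (running 0)
row 2: [64, 4, 64] -> [64, 4, 64]  score +0 (running 0)
Board after move:
32  2  4
 0 64  4
64  4 64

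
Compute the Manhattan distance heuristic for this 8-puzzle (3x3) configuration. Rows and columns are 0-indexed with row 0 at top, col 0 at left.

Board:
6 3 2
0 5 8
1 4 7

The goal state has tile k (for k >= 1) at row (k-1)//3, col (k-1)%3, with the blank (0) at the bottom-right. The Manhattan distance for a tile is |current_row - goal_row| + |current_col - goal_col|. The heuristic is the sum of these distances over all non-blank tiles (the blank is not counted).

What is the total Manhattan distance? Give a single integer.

Answer: 13

Derivation:
Tile 6: at (0,0), goal (1,2), distance |0-1|+|0-2| = 3
Tile 3: at (0,1), goal (0,2), distance |0-0|+|1-2| = 1
Tile 2: at (0,2), goal (0,1), distance |0-0|+|2-1| = 1
Tile 5: at (1,1), goal (1,1), distance |1-1|+|1-1| = 0
Tile 8: at (1,2), goal (2,1), distance |1-2|+|2-1| = 2
Tile 1: at (2,0), goal (0,0), distance |2-0|+|0-0| = 2
Tile 4: at (2,1), goal (1,0), distance |2-1|+|1-0| = 2
Tile 7: at (2,2), goal (2,0), distance |2-2|+|2-0| = 2
Sum: 3 + 1 + 1 + 0 + 2 + 2 + 2 + 2 = 13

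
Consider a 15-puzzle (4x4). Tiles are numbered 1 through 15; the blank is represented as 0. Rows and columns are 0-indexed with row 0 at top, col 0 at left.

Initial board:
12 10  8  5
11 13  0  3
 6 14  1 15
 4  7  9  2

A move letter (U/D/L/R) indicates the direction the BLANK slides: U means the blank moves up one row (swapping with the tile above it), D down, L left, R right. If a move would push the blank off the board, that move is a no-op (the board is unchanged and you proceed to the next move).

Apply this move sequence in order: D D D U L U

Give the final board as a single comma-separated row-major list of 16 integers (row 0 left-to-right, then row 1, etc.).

Answer: 12, 10, 8, 5, 11, 0, 1, 3, 6, 13, 14, 15, 4, 7, 9, 2

Derivation:
After move 1 (D):
12 10  8  5
11 13  1  3
 6 14  0 15
 4  7  9  2

After move 2 (D):
12 10  8  5
11 13  1  3
 6 14  9 15
 4  7  0  2

After move 3 (D):
12 10  8  5
11 13  1  3
 6 14  9 15
 4  7  0  2

After move 4 (U):
12 10  8  5
11 13  1  3
 6 14  0 15
 4  7  9  2

After move 5 (L):
12 10  8  5
11 13  1  3
 6  0 14 15
 4  7  9  2

After move 6 (U):
12 10  8  5
11  0  1  3
 6 13 14 15
 4  7  9  2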